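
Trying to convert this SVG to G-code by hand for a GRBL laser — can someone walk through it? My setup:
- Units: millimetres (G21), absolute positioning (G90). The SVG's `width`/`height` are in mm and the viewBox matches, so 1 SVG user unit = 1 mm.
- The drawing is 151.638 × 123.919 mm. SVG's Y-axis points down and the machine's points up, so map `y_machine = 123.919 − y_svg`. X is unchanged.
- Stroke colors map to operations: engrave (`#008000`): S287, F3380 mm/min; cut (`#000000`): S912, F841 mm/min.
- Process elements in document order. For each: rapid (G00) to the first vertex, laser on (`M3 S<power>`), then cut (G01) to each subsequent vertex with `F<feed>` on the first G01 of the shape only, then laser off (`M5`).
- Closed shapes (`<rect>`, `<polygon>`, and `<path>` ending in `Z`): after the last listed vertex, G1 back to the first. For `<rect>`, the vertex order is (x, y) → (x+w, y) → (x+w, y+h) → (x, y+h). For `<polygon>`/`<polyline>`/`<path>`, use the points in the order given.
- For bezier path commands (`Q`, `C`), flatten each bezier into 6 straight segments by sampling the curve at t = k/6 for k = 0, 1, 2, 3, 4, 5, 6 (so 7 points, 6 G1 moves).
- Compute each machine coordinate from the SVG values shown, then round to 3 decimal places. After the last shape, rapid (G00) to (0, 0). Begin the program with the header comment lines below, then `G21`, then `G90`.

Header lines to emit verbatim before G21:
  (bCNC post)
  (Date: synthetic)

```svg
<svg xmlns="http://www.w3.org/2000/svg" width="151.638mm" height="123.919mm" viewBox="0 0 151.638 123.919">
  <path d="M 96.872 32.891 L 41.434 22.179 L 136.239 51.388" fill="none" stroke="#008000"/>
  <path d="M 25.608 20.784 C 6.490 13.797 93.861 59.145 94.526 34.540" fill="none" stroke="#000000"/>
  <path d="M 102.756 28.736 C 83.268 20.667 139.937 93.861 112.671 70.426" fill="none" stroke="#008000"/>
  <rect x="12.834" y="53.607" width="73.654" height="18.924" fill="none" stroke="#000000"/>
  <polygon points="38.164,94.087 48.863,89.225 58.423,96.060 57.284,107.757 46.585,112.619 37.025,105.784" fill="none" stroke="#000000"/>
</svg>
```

viewBox `0 0 151.638 123.919` with mm width/height → 1 unit = 1 mm. Flip: y_m = 123.919 − y_svg.

**Shape 1** — `<path>` open polyline, stroke `#008000` → engrave (S287, F3380). Machine vertices: (96.872,91.028) → (41.434,101.740) → (136.239,72.531). Open path.

**Shape 2** — `<path>` cubic bezier, stroke `#000000` → cut (S912, F841). Control points (SVG): P0=(25.608,20.784), P1=(6.490,13.797), P2=(93.861,59.145), P3=(94.526,34.540); sampled at t=k/6. Machine vertices: (25.608,103.135) → (24.029,102.833) → (34.831,97.206) → (52.648,89.650) → (72.114,83.562) → (87.862,82.340) → (94.526,89.379). Open path.

**Shape 3** — `<path>` cubic bezier, stroke `#008000` → engrave (S287, F3380). Control points (SVG): P0=(102.756,28.736), P1=(83.268,20.667), P2=(139.937,93.861), P3=(112.671,70.426); sampled at t=k/6. Machine vertices: (102.756,95.183) → (98.617,93.269) → (102.724,82.753) → (110.630,68.576) → (117.888,55.679) → (120.051,49.004) → (112.671,53.493). Open path.

**Shape 4** — `<rect>` rectangle, stroke `#000000` → cut (S912, F841). Machine vertices: (12.834,70.312) → (86.488,70.312) → (86.488,51.388) → (12.834,51.388) → (12.834,70.312). Closed: final G1 returns to the first vertex.

**Shape 5** — `<polygon>` regular polygon, stroke `#000000` → cut (S912, F841). Machine vertices: (38.164,29.832) → (48.863,34.694) → (58.423,27.859) → (57.284,16.162) → (46.585,11.300) → (37.025,18.135) → (38.164,29.832). Closed: final G1 returns to the first vertex.

(bCNC post)
(Date: synthetic)
G21
G90
G00 X96.872 Y91.028
M3 S287
G01 X41.434 Y101.740 F3380
G01 X136.239 Y72.531
M5
G00 X25.608 Y103.135
M3 S912
G01 X24.029 Y102.833 F841
G01 X34.831 Y97.206
G01 X52.648 Y89.650
G01 X72.114 Y83.562
G01 X87.862 Y82.340
G01 X94.526 Y89.379
M5
G00 X102.756 Y95.183
M3 S287
G01 X98.617 Y93.269 F3380
G01 X102.724 Y82.753
G01 X110.630 Y68.576
G01 X117.888 Y55.679
G01 X120.051 Y49.004
G01 X112.671 Y53.493
M5
G00 X12.834 Y70.312
M3 S912
G01 X86.488 Y70.312 F841
G01 X86.488 Y51.388
G01 X12.834 Y51.388
G01 X12.834 Y70.312
M5
G00 X38.164 Y29.832
M3 S912
G01 X48.863 Y34.694 F841
G01 X58.423 Y27.859
G01 X57.284 Y16.162
G01 X46.585 Y11.300
G01 X37.025 Y18.135
G01 X38.164 Y29.832
M5
G00 X0.000 Y0.000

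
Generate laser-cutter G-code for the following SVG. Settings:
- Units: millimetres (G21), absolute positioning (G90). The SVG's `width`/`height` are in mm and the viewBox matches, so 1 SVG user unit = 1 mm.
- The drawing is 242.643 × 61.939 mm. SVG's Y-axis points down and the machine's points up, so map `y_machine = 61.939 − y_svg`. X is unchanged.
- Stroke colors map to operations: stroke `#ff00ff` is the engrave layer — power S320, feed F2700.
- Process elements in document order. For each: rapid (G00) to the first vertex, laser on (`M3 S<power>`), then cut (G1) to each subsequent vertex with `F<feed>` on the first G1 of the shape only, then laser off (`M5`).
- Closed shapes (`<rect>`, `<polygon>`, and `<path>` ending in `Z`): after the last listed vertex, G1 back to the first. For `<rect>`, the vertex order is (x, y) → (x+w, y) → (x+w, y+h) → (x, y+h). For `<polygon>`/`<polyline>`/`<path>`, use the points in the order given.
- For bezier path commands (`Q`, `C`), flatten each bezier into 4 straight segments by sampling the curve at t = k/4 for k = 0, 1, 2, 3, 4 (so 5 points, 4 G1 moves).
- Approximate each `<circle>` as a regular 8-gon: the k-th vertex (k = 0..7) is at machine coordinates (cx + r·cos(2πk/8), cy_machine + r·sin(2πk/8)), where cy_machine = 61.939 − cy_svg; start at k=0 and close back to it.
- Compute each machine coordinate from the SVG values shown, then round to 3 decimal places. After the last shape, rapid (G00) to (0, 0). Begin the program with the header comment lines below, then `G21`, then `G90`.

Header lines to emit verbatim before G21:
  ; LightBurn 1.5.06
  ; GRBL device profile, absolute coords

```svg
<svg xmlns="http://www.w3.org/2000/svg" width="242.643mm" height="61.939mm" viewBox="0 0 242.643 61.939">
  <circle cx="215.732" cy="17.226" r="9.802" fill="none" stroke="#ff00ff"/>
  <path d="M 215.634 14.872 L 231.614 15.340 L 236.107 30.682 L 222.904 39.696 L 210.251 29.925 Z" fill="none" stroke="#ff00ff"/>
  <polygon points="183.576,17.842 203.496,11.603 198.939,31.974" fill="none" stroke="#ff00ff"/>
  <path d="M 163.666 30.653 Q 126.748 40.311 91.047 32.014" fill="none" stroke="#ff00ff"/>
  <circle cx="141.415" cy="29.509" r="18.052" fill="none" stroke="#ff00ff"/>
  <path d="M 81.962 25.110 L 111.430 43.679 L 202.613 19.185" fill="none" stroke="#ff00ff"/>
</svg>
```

; LightBurn 1.5.06
; GRBL device profile, absolute coords
G21
G90
G00 X225.534 Y44.713
M3 S320
G1 X222.663 Y51.644 F2700
G1 X215.732 Y54.515
G1 X208.801 Y51.644
G1 X205.930 Y44.713
G1 X208.801 Y37.782
G1 X215.732 Y34.911
G1 X222.663 Y37.782
G1 X225.534 Y44.713
M5
G00 X215.634 Y47.067
M3 S320
G1 X231.614 Y46.599 F2700
G1 X236.107 Y31.257
G1 X222.904 Y22.243
G1 X210.251 Y32.014
G1 X215.634 Y47.067
M5
G00 X183.576 Y44.097
M3 S320
G1 X203.496 Y50.336 F2700
G1 X198.939 Y29.965
G1 X183.576 Y44.097
M5
G00 X163.666 Y31.286
M3 S320
G1 X145.283 Y27.579 F2700
G1 X127.052 Y26.117
G1 X108.974 Y26.899
G1 X91.047 Y29.925
M5
G00 X159.467 Y32.430
M3 S320
G1 X154.180 Y45.195 F2700
G1 X141.415 Y50.482
G1 X128.650 Y45.195
G1 X123.363 Y32.430
G1 X128.650 Y19.665
G1 X141.415 Y14.378
G1 X154.180 Y19.665
G1 X159.467 Y32.430
M5
G00 X81.962 Y36.829
M3 S320
G1 X111.430 Y18.260 F2700
G1 X202.613 Y42.754
M5
G00 X0.000 Y0.000

1 u = 1 mm; y_m = 61.939 − y.

[1] `<circle>` circle, #ff00ff→engrave S320 F2700: (225.534,44.713) → (222.663,51.644) → (215.732,54.515) → (208.801,51.644) → (205.930,44.713) → (208.801,37.782) → (215.732,34.911) → (222.663,37.782) → (225.534,44.713) (closed)

[2] `<path>` regular polygon, #ff00ff→engrave S320 F2700: (215.634,47.067) → (231.614,46.599) → (236.107,31.257) → (222.904,22.243) → (210.251,32.014) → (215.634,47.067) (closed)

[3] `<polygon>` regular polygon, #ff00ff→engrave S320 F2700: (183.576,44.097) → (203.496,50.336) → (198.939,29.965) → (183.576,44.097) (closed)

[4] `<path>` quadratic bezier, #ff00ff→engrave S320 F2700: (163.666,31.286) → (145.283,27.579) → (127.052,26.117) → (108.974,26.899) → (91.047,29.925)

[5] `<circle>` circle, #ff00ff→engrave S320 F2700: (159.467,32.430) → (154.180,45.195) → (141.415,50.482) → (128.650,45.195) → (123.363,32.430) → (128.650,19.665) → (141.415,14.378) → (154.180,19.665) → (159.467,32.430) (closed)

[6] `<path>` open polyline, #ff00ff→engrave S320 F2700: (81.962,36.829) → (111.430,18.260) → (202.613,42.754)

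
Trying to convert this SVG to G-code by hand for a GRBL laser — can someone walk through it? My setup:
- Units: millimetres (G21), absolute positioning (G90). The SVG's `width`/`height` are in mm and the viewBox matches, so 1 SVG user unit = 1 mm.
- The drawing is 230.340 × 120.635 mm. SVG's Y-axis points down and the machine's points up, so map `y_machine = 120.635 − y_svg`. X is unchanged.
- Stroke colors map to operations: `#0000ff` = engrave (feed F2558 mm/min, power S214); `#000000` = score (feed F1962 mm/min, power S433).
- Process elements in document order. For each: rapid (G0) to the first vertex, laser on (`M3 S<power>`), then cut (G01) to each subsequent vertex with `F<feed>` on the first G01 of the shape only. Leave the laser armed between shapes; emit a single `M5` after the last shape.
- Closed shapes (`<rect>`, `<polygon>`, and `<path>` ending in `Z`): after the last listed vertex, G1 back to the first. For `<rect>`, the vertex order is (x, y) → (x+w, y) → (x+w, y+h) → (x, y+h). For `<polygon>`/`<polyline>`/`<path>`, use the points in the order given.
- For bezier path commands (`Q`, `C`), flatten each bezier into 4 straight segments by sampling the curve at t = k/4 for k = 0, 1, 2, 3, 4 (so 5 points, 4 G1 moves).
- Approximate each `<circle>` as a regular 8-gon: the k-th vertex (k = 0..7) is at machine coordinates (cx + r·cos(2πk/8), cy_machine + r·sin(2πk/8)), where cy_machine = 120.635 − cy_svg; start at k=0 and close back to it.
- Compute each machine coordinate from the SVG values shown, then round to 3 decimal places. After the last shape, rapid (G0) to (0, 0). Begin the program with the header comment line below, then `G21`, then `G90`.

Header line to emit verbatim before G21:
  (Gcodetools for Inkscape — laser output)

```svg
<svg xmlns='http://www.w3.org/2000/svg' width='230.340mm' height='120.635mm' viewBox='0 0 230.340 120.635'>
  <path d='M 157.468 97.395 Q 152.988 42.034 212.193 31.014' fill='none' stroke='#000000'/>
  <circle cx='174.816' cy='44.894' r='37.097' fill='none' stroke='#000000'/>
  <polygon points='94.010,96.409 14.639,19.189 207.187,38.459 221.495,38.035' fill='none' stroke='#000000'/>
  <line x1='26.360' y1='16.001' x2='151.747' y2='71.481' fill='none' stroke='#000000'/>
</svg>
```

(Gcodetools for Inkscape — laser output)
G21
G90
G0 X157.468 Y23.240
M3 S433
G01 X159.208 Y48.149 F1962
G01 X168.909 Y67.516
G01 X186.571 Y81.340
G01 X212.193 Y89.621
G0 X211.913 Y75.741
M3 S433
G01 X201.048 Y101.973 F1962
G01 X174.816 Y112.838
G01 X148.584 Y101.973
G01 X137.719 Y75.741
G01 X148.584 Y49.509
G01 X174.816 Y38.644
G01 X201.048 Y49.509
G01 X211.913 Y75.741
G0 X94.010 Y24.226
M3 S433
G01 X14.639 Y101.446 F1962
G01 X207.187 Y82.176
G01 X221.495 Y82.600
G01 X94.010 Y24.226
G0 X26.360 Y104.634
M3 S433
G01 X151.747 Y49.154 F1962
M5
G0 X0.000 Y0.000

1 u = 1 mm; y_m = 120.635 − y.

[1] `<path>` quadratic bezier, #000000→score S433 F1962: (157.468,23.240) → (159.208,48.149) → (168.909,67.516) → (186.571,81.340) → (212.193,89.621)

[2] `<circle>` circle, #000000→score S433 F1962: (211.913,75.741) → (201.048,101.973) → (174.816,112.838) → (148.584,101.973) → (137.719,75.741) → (148.584,49.509) → (174.816,38.644) → (201.048,49.509) → (211.913,75.741) (closed)

[3] `<polygon>` closed polygon, #000000→score S433 F1962: (94.010,24.226) → (14.639,101.446) → (207.187,82.176) → (221.495,82.600) → (94.010,24.226) (closed)

[4] `<line>` line segment, #000000→score S433 F1962: (26.360,104.634) → (151.747,49.154)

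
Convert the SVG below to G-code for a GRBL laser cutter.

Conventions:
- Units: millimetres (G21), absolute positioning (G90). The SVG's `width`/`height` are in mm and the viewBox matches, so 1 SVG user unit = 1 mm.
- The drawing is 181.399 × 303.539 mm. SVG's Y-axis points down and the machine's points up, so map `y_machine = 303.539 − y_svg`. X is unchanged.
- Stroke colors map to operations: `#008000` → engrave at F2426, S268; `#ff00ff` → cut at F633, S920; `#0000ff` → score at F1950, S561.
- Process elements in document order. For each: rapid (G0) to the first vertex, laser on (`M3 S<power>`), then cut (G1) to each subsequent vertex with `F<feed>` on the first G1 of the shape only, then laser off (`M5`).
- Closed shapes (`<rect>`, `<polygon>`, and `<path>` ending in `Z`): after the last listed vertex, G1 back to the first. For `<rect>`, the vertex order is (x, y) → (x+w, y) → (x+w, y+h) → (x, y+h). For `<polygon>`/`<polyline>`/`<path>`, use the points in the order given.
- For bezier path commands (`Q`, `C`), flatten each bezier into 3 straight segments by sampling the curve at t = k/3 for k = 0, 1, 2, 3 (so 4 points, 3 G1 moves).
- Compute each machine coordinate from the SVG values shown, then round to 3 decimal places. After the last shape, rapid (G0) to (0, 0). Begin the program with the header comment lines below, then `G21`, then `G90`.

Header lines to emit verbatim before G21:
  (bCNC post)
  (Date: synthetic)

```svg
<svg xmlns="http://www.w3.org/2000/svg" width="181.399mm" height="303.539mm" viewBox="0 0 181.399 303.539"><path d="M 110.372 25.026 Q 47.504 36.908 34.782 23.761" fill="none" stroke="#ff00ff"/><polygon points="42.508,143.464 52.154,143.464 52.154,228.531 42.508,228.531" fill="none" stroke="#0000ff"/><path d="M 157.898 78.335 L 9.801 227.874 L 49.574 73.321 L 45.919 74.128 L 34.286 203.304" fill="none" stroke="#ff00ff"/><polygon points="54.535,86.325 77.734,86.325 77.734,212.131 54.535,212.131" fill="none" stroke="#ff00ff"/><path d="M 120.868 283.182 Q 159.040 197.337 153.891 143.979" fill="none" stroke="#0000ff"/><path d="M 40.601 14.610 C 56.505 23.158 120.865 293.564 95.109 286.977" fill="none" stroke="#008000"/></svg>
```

1 u = 1 mm; y_m = 303.539 − y.

[1] `<path>` quadratic bezier, #ff00ff→cut S920 F633: (110.372,278.513) → (74.032,273.373) → (48.835,273.794) → (34.782,279.778)

[2] `<polygon>` rectangle, #0000ff→score S561 F1950: (42.508,160.075) → (52.154,160.075) → (52.154,75.008) → (42.508,75.008) → (42.508,160.075) (closed)

[3] `<path>` open polyline, #ff00ff→cut S920 F633: (157.898,225.204) → (9.801,75.665) → (49.574,230.218) → (45.919,229.411) → (34.286,100.235)

[4] `<polygon>` rectangle, #ff00ff→cut S920 F633: (54.535,217.214) → (77.734,217.214) → (77.734,91.408) → (54.535,91.408) → (54.535,217.214) (closed)

[5] `<path>` quadratic bezier, #0000ff→score S561 F1950: (120.868,20.357) → (141.503,73.977) → (152.510,120.378) → (153.891,159.560)

[6] `<path>` cubic bezier, #008000→engrave S268 F2426: (40.601,288.929) → (67.525,213.052) → (95.959,82.349) → (95.109,16.562)

(bCNC post)
(Date: synthetic)
G21
G90
G0 X110.372 Y278.513
M3 S920
G1 X74.032 Y273.373 F633
G1 X48.835 Y273.794
G1 X34.782 Y279.778
M5
G0 X42.508 Y160.075
M3 S561
G1 X52.154 Y160.075 F1950
G1 X52.154 Y75.008
G1 X42.508 Y75.008
G1 X42.508 Y160.075
M5
G0 X157.898 Y225.204
M3 S920
G1 X9.801 Y75.665 F633
G1 X49.574 Y230.218
G1 X45.919 Y229.411
G1 X34.286 Y100.235
M5
G0 X54.535 Y217.214
M3 S920
G1 X77.734 Y217.214 F633
G1 X77.734 Y91.408
G1 X54.535 Y91.408
G1 X54.535 Y217.214
M5
G0 X120.868 Y20.357
M3 S561
G1 X141.503 Y73.977 F1950
G1 X152.510 Y120.378
G1 X153.891 Y159.560
M5
G0 X40.601 Y288.929
M3 S268
G1 X67.525 Y213.052 F2426
G1 X95.959 Y82.349
G1 X95.109 Y16.562
M5
G0 X0.000 Y0.000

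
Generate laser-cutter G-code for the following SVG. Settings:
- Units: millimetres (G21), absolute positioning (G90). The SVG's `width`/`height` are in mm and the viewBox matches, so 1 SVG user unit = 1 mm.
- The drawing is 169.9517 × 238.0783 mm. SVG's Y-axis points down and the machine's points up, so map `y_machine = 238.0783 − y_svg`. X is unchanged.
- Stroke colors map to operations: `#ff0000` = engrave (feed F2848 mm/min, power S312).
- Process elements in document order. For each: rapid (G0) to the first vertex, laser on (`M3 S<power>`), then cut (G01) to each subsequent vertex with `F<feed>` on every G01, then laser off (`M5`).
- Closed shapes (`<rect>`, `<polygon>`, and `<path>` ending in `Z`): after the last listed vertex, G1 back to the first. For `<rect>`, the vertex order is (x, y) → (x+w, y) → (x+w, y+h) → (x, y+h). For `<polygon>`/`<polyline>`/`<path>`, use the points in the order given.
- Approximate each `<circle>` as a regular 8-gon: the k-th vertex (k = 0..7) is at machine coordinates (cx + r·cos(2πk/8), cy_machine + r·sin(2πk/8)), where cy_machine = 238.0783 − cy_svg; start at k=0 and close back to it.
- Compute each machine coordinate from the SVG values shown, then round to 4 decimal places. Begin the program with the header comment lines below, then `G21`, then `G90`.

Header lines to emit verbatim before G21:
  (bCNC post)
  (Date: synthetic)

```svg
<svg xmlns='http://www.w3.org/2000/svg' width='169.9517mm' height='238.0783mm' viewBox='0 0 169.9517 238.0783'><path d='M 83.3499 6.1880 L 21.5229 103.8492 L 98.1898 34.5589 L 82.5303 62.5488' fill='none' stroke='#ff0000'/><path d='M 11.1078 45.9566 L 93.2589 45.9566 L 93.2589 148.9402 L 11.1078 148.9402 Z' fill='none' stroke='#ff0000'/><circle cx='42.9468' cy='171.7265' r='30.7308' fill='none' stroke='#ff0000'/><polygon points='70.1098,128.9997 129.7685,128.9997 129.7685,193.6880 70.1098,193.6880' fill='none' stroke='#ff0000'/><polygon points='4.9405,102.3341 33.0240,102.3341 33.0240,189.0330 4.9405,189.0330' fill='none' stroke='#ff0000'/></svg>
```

Since the viewBox matches the mm dimensions, user units are millimetres directly. The only transform is the Y-flip y_m = 238.0783 − y_svg.

Shape 1 is a open polyline drawn with `<path>`. Its stroke #ff0000 means engrave at S312, F2848. After flipping Y the toolpath is (83.3499,231.8903) → (21.5229,134.2291) → (98.1898,203.5194) → (82.5303,175.5295).

Shape 2 is a rectangle drawn with `<path>`. Its stroke #ff0000 means engrave at S312, F2848. After flipping Y the toolpath is (11.1078,192.1217) → (93.2589,192.1217) → (93.2589,89.1381) → (11.1078,89.1381) → (11.1078,192.1217), returning to the start.

Shape 3 is a circle drawn with `<circle>`. Its stroke #ff0000 means engrave at S312, F2848. After flipping Y the toolpath is (73.6776,66.3518) → (64.6768,88.0818) → (42.9468,97.0826) → (21.2168,88.0818) → (12.2160,66.3518) → (21.2168,44.6218) → (42.9468,35.6210) → (64.6768,44.6218) → (73.6776,66.3518), returning to the start.

Shape 4 is a rectangle drawn with `<polygon>`. Its stroke #ff0000 means engrave at S312, F2848. After flipping Y the toolpath is (70.1098,109.0786) → (129.7685,109.0786) → (129.7685,44.3903) → (70.1098,44.3903) → (70.1098,109.0786), returning to the start.

Shape 5 is a rectangle drawn with `<polygon>`. Its stroke #ff0000 means engrave at S312, F2848. After flipping Y the toolpath is (4.9405,135.7442) → (33.0240,135.7442) → (33.0240,49.0453) → (4.9405,49.0453) → (4.9405,135.7442), returning to the start.

(bCNC post)
(Date: synthetic)
G21
G90
G0 X83.3499 Y231.8903
M3 S312
G01 X21.5229 Y134.2291 F2848
G01 X98.1898 Y203.5194 F2848
G01 X82.5303 Y175.5295 F2848
M5
G0 X11.1078 Y192.1217
M3 S312
G01 X93.2589 Y192.1217 F2848
G01 X93.2589 Y89.1381 F2848
G01 X11.1078 Y89.1381 F2848
G01 X11.1078 Y192.1217 F2848
M5
G0 X73.6776 Y66.3518
M3 S312
G01 X64.6768 Y88.0818 F2848
G01 X42.9468 Y97.0826 F2848
G01 X21.2168 Y88.0818 F2848
G01 X12.2160 Y66.3518 F2848
G01 X21.2168 Y44.6218 F2848
G01 X42.9468 Y35.6210 F2848
G01 X64.6768 Y44.6218 F2848
G01 X73.6776 Y66.3518 F2848
M5
G0 X70.1098 Y109.0786
M3 S312
G01 X129.7685 Y109.0786 F2848
G01 X129.7685 Y44.3903 F2848
G01 X70.1098 Y44.3903 F2848
G01 X70.1098 Y109.0786 F2848
M5
G0 X4.9405 Y135.7442
M3 S312
G01 X33.0240 Y135.7442 F2848
G01 X33.0240 Y49.0453 F2848
G01 X4.9405 Y49.0453 F2848
G01 X4.9405 Y135.7442 F2848
M5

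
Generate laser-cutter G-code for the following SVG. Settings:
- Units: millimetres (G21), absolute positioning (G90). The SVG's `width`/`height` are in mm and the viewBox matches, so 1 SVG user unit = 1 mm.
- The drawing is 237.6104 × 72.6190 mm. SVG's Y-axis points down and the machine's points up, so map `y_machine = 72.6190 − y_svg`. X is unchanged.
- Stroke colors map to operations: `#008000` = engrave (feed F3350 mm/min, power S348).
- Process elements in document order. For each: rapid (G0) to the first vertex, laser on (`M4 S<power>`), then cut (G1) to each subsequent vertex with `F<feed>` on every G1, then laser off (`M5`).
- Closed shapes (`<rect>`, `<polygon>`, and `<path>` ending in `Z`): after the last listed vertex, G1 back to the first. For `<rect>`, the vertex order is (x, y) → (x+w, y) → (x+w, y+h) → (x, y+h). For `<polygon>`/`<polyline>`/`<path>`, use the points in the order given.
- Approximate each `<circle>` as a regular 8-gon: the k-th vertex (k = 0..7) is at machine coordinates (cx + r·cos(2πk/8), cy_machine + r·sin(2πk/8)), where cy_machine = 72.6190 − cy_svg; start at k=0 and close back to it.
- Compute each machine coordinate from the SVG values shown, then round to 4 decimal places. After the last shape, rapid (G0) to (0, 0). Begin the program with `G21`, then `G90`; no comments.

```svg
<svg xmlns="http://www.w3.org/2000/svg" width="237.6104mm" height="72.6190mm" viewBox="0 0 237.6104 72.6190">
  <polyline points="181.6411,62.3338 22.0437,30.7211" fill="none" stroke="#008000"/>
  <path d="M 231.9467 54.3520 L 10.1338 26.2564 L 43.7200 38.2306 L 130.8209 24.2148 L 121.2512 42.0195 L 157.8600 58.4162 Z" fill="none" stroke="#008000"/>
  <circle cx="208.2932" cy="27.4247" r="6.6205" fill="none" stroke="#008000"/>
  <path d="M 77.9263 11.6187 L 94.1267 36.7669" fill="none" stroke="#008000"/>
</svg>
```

G21
G90
G0 X181.6411 Y10.2852
M4 S348
G1 X22.0437 Y41.8979 F3350
M5
G0 X231.9467 Y18.2670
M4 S348
G1 X10.1338 Y46.3626 F3350
G1 X43.7200 Y34.3884 F3350
G1 X130.8209 Y48.4042 F3350
G1 X121.2512 Y30.5995 F3350
G1 X157.8600 Y14.2028 F3350
G1 X231.9467 Y18.2670 F3350
M5
G0 X214.9137 Y45.1943
M4 S348
G1 X212.9746 Y49.8757 F3350
G1 X208.2932 Y51.8148 F3350
G1 X203.6118 Y49.8757 F3350
G1 X201.6727 Y45.1943 F3350
G1 X203.6118 Y40.5129 F3350
G1 X208.2932 Y38.5738 F3350
G1 X212.9746 Y40.5129 F3350
G1 X214.9137 Y45.1943 F3350
M5
G0 X77.9263 Y61.0003
M4 S348
G1 X94.1267 Y35.8521 F3350
M5
G0 X0.0000 Y0.0000

1 u = 1 mm; y_m = 72.6190 − y.

[1] `<polyline>` line segment, #008000→engrave S348 F3350: (181.6411,10.2852) → (22.0437,41.8979)

[2] `<path>` closed polygon, #008000→engrave S348 F3350: (231.9467,18.2670) → (10.1338,46.3626) → (43.7200,34.3884) → (130.8209,48.4042) → (121.2512,30.5995) → (157.8600,14.2028) → (231.9467,18.2670) (closed)

[3] `<circle>` circle, #008000→engrave S348 F3350: (214.9137,45.1943) → (212.9746,49.8757) → (208.2932,51.8148) → (203.6118,49.8757) → (201.6727,45.1943) → (203.6118,40.5129) → (208.2932,38.5738) → (212.9746,40.5129) → (214.9137,45.1943) (closed)

[4] `<path>` line segment, #008000→engrave S348 F3350: (77.9263,61.0003) → (94.1267,35.8521)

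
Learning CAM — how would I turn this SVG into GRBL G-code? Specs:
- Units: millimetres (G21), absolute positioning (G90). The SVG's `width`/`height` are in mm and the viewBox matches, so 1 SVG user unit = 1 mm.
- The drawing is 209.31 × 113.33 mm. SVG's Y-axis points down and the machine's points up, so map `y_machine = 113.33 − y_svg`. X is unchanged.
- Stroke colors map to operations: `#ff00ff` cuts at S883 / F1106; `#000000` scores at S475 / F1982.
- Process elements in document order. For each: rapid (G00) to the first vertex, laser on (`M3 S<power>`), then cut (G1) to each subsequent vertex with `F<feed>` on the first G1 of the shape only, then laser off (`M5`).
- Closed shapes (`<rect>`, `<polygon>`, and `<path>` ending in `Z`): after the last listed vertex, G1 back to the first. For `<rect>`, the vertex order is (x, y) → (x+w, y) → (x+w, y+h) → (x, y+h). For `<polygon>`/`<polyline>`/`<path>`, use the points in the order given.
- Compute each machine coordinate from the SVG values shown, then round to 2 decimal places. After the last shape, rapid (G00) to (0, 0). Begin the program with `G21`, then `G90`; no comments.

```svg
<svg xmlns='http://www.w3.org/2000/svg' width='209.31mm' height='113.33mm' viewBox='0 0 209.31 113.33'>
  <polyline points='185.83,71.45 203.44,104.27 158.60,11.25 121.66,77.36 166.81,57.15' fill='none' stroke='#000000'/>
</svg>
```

viewBox `0 0 209.31 113.33` with mm width/height → 1 unit = 1 mm. Flip: y_m = 113.33 − y_svg.

**Shape 1** — `<polyline>` open polyline, stroke `#000000` → score (S475, F1982). Machine vertices: (185.83,41.88) → (203.44,9.06) → (158.60,102.08) → (121.66,35.97) → (166.81,56.18). Open path.

G21
G90
G00 X185.83 Y41.88
M3 S475
G1 X203.44 Y9.06 F1982
G1 X158.60 Y102.08
G1 X121.66 Y35.97
G1 X166.81 Y56.18
M5
G00 X0.00 Y0.00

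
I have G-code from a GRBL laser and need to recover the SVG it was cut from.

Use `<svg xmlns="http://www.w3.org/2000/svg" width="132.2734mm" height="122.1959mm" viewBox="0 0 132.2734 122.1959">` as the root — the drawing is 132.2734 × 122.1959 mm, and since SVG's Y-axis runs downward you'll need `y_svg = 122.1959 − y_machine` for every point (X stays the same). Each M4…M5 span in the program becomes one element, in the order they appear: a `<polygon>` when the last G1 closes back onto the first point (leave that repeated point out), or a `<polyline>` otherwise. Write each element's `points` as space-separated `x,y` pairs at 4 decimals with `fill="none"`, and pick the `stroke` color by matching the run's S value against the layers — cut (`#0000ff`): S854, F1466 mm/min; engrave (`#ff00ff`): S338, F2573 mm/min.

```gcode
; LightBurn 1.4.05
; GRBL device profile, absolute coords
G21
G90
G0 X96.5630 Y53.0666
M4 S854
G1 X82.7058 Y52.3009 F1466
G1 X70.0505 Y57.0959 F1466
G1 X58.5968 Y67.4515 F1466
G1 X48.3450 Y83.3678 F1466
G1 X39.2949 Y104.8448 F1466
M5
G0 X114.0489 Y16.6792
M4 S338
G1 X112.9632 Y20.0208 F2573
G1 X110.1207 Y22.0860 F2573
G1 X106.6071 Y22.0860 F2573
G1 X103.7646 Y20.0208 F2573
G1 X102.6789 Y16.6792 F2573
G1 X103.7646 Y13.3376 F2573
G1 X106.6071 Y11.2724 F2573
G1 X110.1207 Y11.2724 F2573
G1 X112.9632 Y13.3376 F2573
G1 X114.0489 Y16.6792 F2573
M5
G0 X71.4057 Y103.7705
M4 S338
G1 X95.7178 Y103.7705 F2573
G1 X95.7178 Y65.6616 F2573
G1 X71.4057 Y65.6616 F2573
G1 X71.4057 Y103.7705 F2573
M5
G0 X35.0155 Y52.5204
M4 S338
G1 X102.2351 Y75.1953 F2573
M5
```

<svg xmlns="http://www.w3.org/2000/svg" width="132.2734mm" height="122.1959mm" viewBox="0 0 132.2734 122.1959">
  <polyline points="96.5630,69.1293 82.7058,69.8950 70.0505,65.1000 58.5968,54.7444 48.3450,38.8281 39.2949,17.3511" fill="none" stroke="#0000ff"/>
  <polygon points="114.0489,105.5167 112.9632,102.1751 110.1207,100.1099 106.6071,100.1099 103.7646,102.1751 102.6789,105.5167 103.7646,108.8583 106.6071,110.9235 110.1207,110.9235 112.9632,108.8583" fill="none" stroke="#ff00ff"/>
  <polygon points="71.4057,18.4254 95.7178,18.4254 95.7178,56.5343 71.4057,56.5343" fill="none" stroke="#ff00ff"/>
  <polyline points="35.0155,69.6755 102.2351,47.0006" fill="none" stroke="#ff00ff"/>
</svg>

Each laser-on run becomes one SVG element. Flip Y back into SVG space with y_svg = 122.1959 − y_machine.

Run 1: S854 ⇒ cut layer `#0000ff`. The run is open, so emit a `<polyline>` with points (Y-flipped): 96.5630,69.1293 82.7058,69.8950 70.0505,65.1000 58.5968,54.7444 48.3450,38.8281 39.2949,17.3511.

Run 2: power S338 maps to stroke `#ff00ff` (engrave). The run returns to its start, so emit a `<polygon>` with points (Y-flipped): 114.0489,105.5167 112.9632,102.1751 110.1207,100.1099 106.6071,100.1099 103.7646,102.1751 102.6789,105.5167 103.7646,108.8583 106.6071,110.9235 110.1207,110.9235 112.9632,108.8583.

Run 3: power S338 maps to stroke `#ff00ff` (engrave). The run returns to its start, so emit a `<polygon>` with points (Y-flipped): 71.4057,18.4254 95.7178,18.4254 95.7178,56.5343 71.4057,56.5343.

Run 4: the run's S338 means `#ff00ff` (engrave). The run is open, so emit a `<polyline>` with points (Y-flipped): 35.0155,69.6755 102.2351,47.0006.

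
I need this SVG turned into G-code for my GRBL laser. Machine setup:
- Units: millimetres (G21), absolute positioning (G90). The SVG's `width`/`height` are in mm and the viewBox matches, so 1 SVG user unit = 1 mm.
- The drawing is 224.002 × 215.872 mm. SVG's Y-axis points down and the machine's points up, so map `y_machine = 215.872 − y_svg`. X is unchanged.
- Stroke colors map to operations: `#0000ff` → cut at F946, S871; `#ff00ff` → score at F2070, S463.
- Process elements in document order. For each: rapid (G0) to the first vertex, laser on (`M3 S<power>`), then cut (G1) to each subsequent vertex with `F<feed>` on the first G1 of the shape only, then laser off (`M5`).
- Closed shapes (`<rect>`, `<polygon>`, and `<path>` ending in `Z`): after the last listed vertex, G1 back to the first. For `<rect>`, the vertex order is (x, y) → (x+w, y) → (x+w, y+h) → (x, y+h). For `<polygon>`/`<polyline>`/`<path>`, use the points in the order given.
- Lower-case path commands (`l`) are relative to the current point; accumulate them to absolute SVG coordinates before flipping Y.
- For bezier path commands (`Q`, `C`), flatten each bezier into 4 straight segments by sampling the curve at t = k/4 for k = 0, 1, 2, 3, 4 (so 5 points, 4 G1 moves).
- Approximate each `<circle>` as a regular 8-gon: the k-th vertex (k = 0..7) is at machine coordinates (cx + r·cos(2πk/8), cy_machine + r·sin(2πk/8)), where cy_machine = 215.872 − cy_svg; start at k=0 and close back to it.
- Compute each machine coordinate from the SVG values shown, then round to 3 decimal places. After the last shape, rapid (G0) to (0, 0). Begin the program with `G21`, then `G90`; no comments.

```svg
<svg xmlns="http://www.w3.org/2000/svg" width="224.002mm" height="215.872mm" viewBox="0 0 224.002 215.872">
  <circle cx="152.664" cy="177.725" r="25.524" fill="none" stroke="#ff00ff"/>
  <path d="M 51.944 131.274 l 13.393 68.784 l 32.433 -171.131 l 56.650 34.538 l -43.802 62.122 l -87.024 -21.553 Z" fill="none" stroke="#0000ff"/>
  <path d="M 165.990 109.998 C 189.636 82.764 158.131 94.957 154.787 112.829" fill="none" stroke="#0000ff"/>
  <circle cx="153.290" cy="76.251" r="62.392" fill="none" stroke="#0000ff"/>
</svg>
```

viewBox `0 0 224.002 215.872` with mm width/height → 1 unit = 1 mm. Flip: y_m = 215.872 − y_svg.

**Shape 1** — `<circle>` circle, stroke `#ff00ff` → score (S463, F2070). Machine vertices: (178.188,38.147) → (170.712,56.195) → (152.664,63.671) → (134.616,56.195) → (127.140,38.147) → (134.616,20.099) → (152.664,12.623) → (170.712,20.099) → (178.188,38.147). Closed: final G1 returns to the first vertex.

**Shape 2** — `<path>` closed polygon, stroke `#0000ff` → cut (S871, F946). Machine vertices: (51.944,84.598) → (65.337,15.814) → (97.770,186.945) → (154.420,152.407) → (110.618,90.285) → (23.594,111.838) → (51.944,84.598). Closed: final G1 returns to the first vertex.

**Shape 3** — `<path>` cubic bezier, stroke `#0000ff` → cut (S871, F946). Control points (SVG): P0=(165.990,109.998), P1=(189.636,82.764), P2=(158.131,94.957), P3=(154.787,112.829); sampled at t=k/4. Machine vertices: (165.990,105.874) → (174.685,119.434) → (170.510,121.373) → (161.273,114.855) → (154.787,103.043). Open path.

**Shape 4** — `<circle>` circle, stroke `#0000ff` → cut (S871, F946). Machine vertices: (215.682,139.621) → (197.408,183.739) → (153.290,202.013) → (109.172,183.739) → (90.898,139.621) → (109.172,95.503) → (153.290,77.229) → (197.408,95.503) → (215.682,139.621). Closed: final G1 returns to the first vertex.

G21
G90
G0 X178.188 Y38.147
M3 S463
G1 X170.712 Y56.195 F2070
G1 X152.664 Y63.671
G1 X134.616 Y56.195
G1 X127.140 Y38.147
G1 X134.616 Y20.099
G1 X152.664 Y12.623
G1 X170.712 Y20.099
G1 X178.188 Y38.147
M5
G0 X51.944 Y84.598
M3 S871
G1 X65.337 Y15.814 F946
G1 X97.770 Y186.945
G1 X154.420 Y152.407
G1 X110.618 Y90.285
G1 X23.594 Y111.838
G1 X51.944 Y84.598
M5
G0 X165.990 Y105.874
M3 S871
G1 X174.685 Y119.434 F946
G1 X170.510 Y121.373
G1 X161.273 Y114.855
G1 X154.787 Y103.043
M5
G0 X215.682 Y139.621
M3 S871
G1 X197.408 Y183.739 F946
G1 X153.290 Y202.013
G1 X109.172 Y183.739
G1 X90.898 Y139.621
G1 X109.172 Y95.503
G1 X153.290 Y77.229
G1 X197.408 Y95.503
G1 X215.682 Y139.621
M5
G0 X0.000 Y0.000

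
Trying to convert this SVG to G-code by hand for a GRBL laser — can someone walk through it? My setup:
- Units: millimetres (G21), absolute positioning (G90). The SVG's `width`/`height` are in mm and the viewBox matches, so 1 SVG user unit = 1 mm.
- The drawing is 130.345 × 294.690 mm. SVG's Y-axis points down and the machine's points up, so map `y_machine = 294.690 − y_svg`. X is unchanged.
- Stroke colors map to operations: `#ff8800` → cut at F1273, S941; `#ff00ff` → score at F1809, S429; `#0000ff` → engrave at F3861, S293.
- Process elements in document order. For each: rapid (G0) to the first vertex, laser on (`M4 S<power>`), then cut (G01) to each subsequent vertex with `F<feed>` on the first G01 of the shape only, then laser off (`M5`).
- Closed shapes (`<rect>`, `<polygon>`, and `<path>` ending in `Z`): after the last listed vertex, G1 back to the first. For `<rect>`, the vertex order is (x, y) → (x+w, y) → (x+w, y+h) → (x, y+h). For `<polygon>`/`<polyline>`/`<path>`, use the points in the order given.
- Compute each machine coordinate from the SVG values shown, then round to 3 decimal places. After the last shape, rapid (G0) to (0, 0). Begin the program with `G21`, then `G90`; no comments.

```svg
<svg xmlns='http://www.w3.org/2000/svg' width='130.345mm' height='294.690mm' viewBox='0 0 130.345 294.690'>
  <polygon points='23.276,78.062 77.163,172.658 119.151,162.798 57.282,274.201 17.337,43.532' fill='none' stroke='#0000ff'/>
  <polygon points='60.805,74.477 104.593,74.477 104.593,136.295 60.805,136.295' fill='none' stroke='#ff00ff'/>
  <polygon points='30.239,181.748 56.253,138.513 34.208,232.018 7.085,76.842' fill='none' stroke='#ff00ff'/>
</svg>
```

viewBox `0 0 130.345 294.690` with mm width/height → 1 unit = 1 mm. Flip: y_m = 294.690 − y_svg.

**Shape 1** — `<polygon>` closed polygon, stroke `#0000ff` → engrave (S293, F3861). Machine vertices: (23.276,216.628) → (77.163,122.032) → (119.151,131.892) → (57.282,20.489) → (17.337,251.158) → (23.276,216.628). Closed: final G1 returns to the first vertex.

**Shape 2** — `<polygon>` rectangle, stroke `#ff00ff` → score (S429, F1809). Machine vertices: (60.805,220.213) → (104.593,220.213) → (104.593,158.395) → (60.805,158.395) → (60.805,220.213). Closed: final G1 returns to the first vertex.

**Shape 3** — `<polygon>` closed polygon, stroke `#ff00ff` → score (S429, F1809). Machine vertices: (30.239,112.942) → (56.253,156.177) → (34.208,62.672) → (7.085,217.848) → (30.239,112.942). Closed: final G1 returns to the first vertex.

G21
G90
G0 X23.276 Y216.628
M4 S293
G01 X77.163 Y122.032 F3861
G01 X119.151 Y131.892
G01 X57.282 Y20.489
G01 X17.337 Y251.158
G01 X23.276 Y216.628
M5
G0 X60.805 Y220.213
M4 S429
G01 X104.593 Y220.213 F1809
G01 X104.593 Y158.395
G01 X60.805 Y158.395
G01 X60.805 Y220.213
M5
G0 X30.239 Y112.942
M4 S429
G01 X56.253 Y156.177 F1809
G01 X34.208 Y62.672
G01 X7.085 Y217.848
G01 X30.239 Y112.942
M5
G0 X0.000 Y0.000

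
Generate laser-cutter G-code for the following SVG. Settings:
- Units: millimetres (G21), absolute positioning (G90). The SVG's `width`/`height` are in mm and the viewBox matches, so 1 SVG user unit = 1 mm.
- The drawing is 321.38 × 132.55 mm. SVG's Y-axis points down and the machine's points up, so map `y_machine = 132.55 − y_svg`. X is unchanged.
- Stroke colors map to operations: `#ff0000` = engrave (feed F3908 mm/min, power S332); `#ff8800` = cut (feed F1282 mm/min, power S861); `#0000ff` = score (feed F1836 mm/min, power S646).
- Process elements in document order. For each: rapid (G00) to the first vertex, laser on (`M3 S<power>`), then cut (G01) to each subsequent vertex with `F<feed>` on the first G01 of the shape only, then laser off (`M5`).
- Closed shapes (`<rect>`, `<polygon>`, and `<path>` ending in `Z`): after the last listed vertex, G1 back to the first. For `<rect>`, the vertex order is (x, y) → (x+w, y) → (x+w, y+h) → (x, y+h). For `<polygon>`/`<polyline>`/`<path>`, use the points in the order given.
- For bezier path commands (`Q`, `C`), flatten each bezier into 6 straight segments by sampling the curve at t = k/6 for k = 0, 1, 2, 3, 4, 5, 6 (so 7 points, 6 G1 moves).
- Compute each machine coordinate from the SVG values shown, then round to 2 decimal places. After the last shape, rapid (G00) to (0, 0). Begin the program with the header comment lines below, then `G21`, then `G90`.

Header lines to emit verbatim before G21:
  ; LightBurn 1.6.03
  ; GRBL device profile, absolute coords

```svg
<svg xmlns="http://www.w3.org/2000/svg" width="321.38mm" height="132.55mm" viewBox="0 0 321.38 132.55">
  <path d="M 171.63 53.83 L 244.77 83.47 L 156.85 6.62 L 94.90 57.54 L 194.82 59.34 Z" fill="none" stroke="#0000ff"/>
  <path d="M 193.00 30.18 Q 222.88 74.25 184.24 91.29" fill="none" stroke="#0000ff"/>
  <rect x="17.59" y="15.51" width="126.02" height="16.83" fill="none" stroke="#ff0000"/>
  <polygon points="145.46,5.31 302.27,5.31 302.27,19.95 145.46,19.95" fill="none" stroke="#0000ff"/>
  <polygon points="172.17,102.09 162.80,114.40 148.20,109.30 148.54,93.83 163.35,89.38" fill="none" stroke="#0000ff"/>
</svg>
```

1 u = 1 mm; y_m = 132.55 − y.

[1] `<path>` closed polygon, #0000ff→score S646 F1836: (171.63,78.72) → (244.77,49.08) → (156.85,125.93) → (94.90,75.01) → (194.82,73.21) → (171.63,78.72) (closed)

[2] `<path>` quadratic bezier, #0000ff→score S646 F1836: (193.00,102.37) → (201.06,88.43) → (205.31,75.99) → (205.75,65.06) → (202.39,55.62) → (195.22,47.69) → (184.24,41.26)

[3] `<rect>` rectangle, #ff0000→engrave S332 F3908: (17.59,117.04) → (143.61,117.04) → (143.61,100.21) → (17.59,100.21) → (17.59,117.04) (closed)

[4] `<polygon>` rectangle, #0000ff→score S646 F1836: (145.46,127.24) → (302.27,127.24) → (302.27,112.60) → (145.46,112.60) → (145.46,127.24) (closed)

[5] `<polygon>` regular polygon, #0000ff→score S646 F1836: (172.17,30.46) → (162.80,18.15) → (148.20,23.25) → (148.54,38.72) → (163.35,43.17) → (172.17,30.46) (closed)

; LightBurn 1.6.03
; GRBL device profile, absolute coords
G21
G90
G00 X171.63 Y78.72
M3 S646
G01 X244.77 Y49.08 F1836
G01 X156.85 Y125.93
G01 X94.90 Y75.01
G01 X194.82 Y73.21
G01 X171.63 Y78.72
M5
G00 X193.00 Y102.37
M3 S646
G01 X201.06 Y88.43 F1836
G01 X205.31 Y75.99
G01 X205.75 Y65.06
G01 X202.39 Y55.62
G01 X195.22 Y47.69
G01 X184.24 Y41.26
M5
G00 X17.59 Y117.04
M3 S332
G01 X143.61 Y117.04 F3908
G01 X143.61 Y100.21
G01 X17.59 Y100.21
G01 X17.59 Y117.04
M5
G00 X145.46 Y127.24
M3 S646
G01 X302.27 Y127.24 F1836
G01 X302.27 Y112.60
G01 X145.46 Y112.60
G01 X145.46 Y127.24
M5
G00 X172.17 Y30.46
M3 S646
G01 X162.80 Y18.15 F1836
G01 X148.20 Y23.25
G01 X148.54 Y38.72
G01 X163.35 Y43.17
G01 X172.17 Y30.46
M5
G00 X0.00 Y0.00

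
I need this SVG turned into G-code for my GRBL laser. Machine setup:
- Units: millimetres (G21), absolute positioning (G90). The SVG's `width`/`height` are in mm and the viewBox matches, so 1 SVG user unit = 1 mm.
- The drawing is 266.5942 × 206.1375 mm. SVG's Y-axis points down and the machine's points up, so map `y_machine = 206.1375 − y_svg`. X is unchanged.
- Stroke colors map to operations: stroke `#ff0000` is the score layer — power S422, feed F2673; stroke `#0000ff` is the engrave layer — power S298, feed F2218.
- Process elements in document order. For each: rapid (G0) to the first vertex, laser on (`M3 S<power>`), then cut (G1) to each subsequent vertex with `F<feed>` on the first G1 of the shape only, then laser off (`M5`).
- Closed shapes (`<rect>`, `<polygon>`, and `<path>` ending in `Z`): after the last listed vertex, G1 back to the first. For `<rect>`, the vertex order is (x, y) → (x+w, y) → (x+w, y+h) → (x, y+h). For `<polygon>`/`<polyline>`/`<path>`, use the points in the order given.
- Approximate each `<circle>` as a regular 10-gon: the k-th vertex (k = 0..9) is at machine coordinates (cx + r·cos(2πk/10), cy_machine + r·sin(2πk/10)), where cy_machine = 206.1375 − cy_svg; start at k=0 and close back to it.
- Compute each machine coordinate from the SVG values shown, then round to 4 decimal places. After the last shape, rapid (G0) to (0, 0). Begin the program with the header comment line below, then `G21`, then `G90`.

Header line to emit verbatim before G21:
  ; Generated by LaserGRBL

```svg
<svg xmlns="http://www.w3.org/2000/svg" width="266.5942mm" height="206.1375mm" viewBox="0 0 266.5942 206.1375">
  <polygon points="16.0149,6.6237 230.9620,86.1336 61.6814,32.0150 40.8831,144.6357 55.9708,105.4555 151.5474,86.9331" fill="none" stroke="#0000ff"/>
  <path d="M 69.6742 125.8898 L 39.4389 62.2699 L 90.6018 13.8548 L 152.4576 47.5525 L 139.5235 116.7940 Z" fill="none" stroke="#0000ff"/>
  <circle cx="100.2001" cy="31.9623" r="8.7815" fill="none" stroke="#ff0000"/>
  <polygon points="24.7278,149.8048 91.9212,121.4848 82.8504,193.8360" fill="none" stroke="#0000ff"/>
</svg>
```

Since the viewBox matches the mm dimensions, user units are millimetres directly. The only transform is the Y-flip y_m = 206.1375 − y_svg.

Shape 1 is a closed polygon drawn with `<polygon>`. Its stroke #0000ff means engrave at S298, F2218. After flipping Y the toolpath is (16.0149,199.5138) → (230.9620,120.0039) → (61.6814,174.1225) → (40.8831,61.5018) → (55.9708,100.6820) → (151.5474,119.2044) → (16.0149,199.5138), returning to the start.

Shape 2 is a regular polygon drawn with `<path>`. Its stroke #0000ff means engrave at S298, F2218. After flipping Y the toolpath is (69.6742,80.2477) → (39.4389,143.8676) → (90.6018,192.2827) → (152.4576,158.5850) → (139.5235,89.3435) → (69.6742,80.2477), returning to the start.

Shape 3 is a circle drawn with `<circle>`. Its stroke #ff0000 means score at S422, F2673. After flipping Y the toolpath is (108.9816,174.1752) → (107.3045,179.3368) → (102.9137,182.5269) → (97.4865,182.5269) → (93.0957,179.3368) → (91.4186,174.1752) → (93.0957,169.0136) → (97.4865,165.8235) → (102.9137,165.8235) → (107.3045,169.0136) → (108.9816,174.1752), returning to the start.

Shape 4 is a regular polygon drawn with `<polygon>`. Its stroke #0000ff means engrave at S298, F2218. After flipping Y the toolpath is (24.7278,56.3327) → (91.9212,84.6527) → (82.8504,12.3015) → (24.7278,56.3327), returning to the start.

; Generated by LaserGRBL
G21
G90
G0 X16.0149 Y199.5138
M3 S298
G1 X230.9620 Y120.0039 F2218
G1 X61.6814 Y174.1225
G1 X40.8831 Y61.5018
G1 X55.9708 Y100.6820
G1 X151.5474 Y119.2044
G1 X16.0149 Y199.5138
M5
G0 X69.6742 Y80.2477
M3 S298
G1 X39.4389 Y143.8676 F2218
G1 X90.6018 Y192.2827
G1 X152.4576 Y158.5850
G1 X139.5235 Y89.3435
G1 X69.6742 Y80.2477
M5
G0 X108.9816 Y174.1752
M3 S422
G1 X107.3045 Y179.3368 F2673
G1 X102.9137 Y182.5269
G1 X97.4865 Y182.5269
G1 X93.0957 Y179.3368
G1 X91.4186 Y174.1752
G1 X93.0957 Y169.0136
G1 X97.4865 Y165.8235
G1 X102.9137 Y165.8235
G1 X107.3045 Y169.0136
G1 X108.9816 Y174.1752
M5
G0 X24.7278 Y56.3327
M3 S298
G1 X91.9212 Y84.6527 F2218
G1 X82.8504 Y12.3015
G1 X24.7278 Y56.3327
M5
G0 X0.0000 Y0.0000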